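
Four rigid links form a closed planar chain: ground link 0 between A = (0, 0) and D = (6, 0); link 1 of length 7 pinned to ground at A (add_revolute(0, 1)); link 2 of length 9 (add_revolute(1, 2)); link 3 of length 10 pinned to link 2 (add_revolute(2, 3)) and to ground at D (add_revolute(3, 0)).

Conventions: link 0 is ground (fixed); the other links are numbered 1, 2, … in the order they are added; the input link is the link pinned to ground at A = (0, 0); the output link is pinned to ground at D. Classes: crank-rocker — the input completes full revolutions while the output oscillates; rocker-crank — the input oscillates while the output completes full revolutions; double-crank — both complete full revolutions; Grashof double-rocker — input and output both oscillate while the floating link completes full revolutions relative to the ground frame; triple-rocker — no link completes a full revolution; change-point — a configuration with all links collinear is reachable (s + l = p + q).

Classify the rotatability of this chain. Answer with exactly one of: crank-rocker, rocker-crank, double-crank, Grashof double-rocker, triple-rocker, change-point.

lengths: ground=6, input=7, coupler=9, output=10
sorted: s=6 (shortest), l=10 (longest), p+q=16
s + l = 16 vs p + q = 16
s + l = p + q → change-point (collinear configuration reachable)

change-point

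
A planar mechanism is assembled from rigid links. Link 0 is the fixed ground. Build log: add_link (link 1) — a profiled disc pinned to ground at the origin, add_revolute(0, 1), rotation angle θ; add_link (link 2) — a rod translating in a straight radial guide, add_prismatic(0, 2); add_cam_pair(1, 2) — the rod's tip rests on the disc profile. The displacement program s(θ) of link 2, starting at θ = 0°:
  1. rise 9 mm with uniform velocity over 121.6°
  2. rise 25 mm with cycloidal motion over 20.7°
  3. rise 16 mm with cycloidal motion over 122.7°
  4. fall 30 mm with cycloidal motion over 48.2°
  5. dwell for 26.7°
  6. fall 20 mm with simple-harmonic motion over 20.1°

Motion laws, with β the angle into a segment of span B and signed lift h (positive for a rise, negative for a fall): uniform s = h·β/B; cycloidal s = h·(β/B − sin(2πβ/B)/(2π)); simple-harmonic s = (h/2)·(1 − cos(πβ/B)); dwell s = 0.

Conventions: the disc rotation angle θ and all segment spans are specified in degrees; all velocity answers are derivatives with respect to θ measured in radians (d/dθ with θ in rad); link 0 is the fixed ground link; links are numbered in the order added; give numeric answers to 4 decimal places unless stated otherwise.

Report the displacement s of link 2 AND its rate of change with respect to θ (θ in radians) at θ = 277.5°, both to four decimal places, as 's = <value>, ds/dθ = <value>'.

seg 1 [0°–121.6°] uniform, h=9: full span → s += 9 → s = 9.0000
seg 2 [121.6°–142.3°] cycloidal, h=25: full span → s += 25 → s = 34.0000
seg 3 [142.3°–265°] cycloidal, h=16: full span → s += 16 → s = 50.0000
seg 4 [265°–313.2°] cycloidal, h=-30: θ=277.5° here. β=12.5, B=48.2. -30·(0.2593 − sin(2π·0.2593)/(2π)) = -3.0136 → s = 46.9864
velocity in seg [265°–313.2°] (cycloidal), θ in radians: β = 12.5° = 0.2182 rad, B = 48.2° = 0.8412 rad; ds/dθ = (h/B)(1 − cos(2πβ/B)) = ((-30)/0.8412)(1 − cos(2π·0.2593)) = -37.751980 mm/rad

s = 46.9864, ds/dθ = -37.7520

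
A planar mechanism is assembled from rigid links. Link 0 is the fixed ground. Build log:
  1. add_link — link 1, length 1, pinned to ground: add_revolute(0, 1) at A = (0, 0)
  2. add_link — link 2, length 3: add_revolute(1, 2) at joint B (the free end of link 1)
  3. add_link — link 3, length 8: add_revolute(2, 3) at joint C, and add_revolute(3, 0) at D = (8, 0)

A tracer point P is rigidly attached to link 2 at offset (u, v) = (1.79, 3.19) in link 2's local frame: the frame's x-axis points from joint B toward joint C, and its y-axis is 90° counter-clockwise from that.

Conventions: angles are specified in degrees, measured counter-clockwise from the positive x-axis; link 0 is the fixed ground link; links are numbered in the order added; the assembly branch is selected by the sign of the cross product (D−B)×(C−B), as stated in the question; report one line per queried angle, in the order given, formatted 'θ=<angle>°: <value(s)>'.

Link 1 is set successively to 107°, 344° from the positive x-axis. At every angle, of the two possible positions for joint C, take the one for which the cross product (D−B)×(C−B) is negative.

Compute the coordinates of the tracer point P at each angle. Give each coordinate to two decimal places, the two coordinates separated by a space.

A=(0,0), D=(8.00,0)
θ=107°: B = A + 1.00·(cos107°, sin107°) = (-0.2924, 0.9563)
θ=107°: |BD| = 8.3473
θ=107°: circle(B,3.00) ∩ circle(D,8.00): a=0.8792, h=2.8683
θ=107°:   candidates: C₊=(0.9096,3.7050) cross=23.942; C₋=(0.2524,-1.9938) cross=-23.942
θ=107°:   branch - wants cross < 0 → take C=(0.2524,-1.9938) (cross=-23.942)
θ=107°: ex = (C−B)/|BC| = (0.1816,-0.9834); ey = (0.9834,0.1816)
θ=107°: P = B + 1.79·ex + 3.19·ey = (3.1697,-0.2246)
θ=344°: B = A + 1.00·(cos344°, sin344°) = (0.9613, -0.2756)
θ=344°: |BD| = 7.0441
θ=344°: circle(B,3.00) ∩ circle(D,8.00): a=-0.3819, h=2.9756
θ=344°:   candidates: C₊=(0.4632,2.6827) cross=20.960; C₋=(0.6961,-3.2639) cross=-20.960
θ=344°:   branch - wants cross < 0 → take C=(0.6961,-3.2639) (cross=-20.960)
θ=344°: ex = (C−B)/|BC| = (-0.0884,-0.9961); ey = (0.9961,-0.0884)
θ=344°: P = B + 1.79·ex + 3.19·ey = (3.9806,-2.3406)

θ=107°: 3.17 -0.22
θ=344°: 3.98 -2.34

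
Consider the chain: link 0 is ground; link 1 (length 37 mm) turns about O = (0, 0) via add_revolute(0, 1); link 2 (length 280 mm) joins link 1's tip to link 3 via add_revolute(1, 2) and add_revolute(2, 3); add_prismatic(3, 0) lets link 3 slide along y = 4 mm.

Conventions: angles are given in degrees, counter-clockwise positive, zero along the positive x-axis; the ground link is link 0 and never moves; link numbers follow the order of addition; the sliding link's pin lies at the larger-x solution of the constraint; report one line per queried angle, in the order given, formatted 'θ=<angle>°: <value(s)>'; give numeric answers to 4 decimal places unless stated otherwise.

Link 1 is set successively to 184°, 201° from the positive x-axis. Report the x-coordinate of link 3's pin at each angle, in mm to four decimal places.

geometry: r = 37 mm, L = 280 mm, e = 4 mm
θ=184°: crank pin P = (r cos θ, r sin θ) = (-36.909870, -2.580990)
θ=184°: h = r sin θ − e = -2.580990 − 4 = -6.580990
θ=184°: x = r cos θ + √(L² − h²) = -36.909870 + 279.922651 = 243.012781
θ=201°: crank pin P = (r cos θ, r sin θ) = (-34.542476, -13.259614)
θ=201°: h = r sin θ − e = -13.259614 − 4 = -17.259614
θ=201°: x = r cos θ + √(L² − h²) = -34.542476 + 279.467540 = 244.925064

θ=184°: 243.0128
θ=201°: 244.9251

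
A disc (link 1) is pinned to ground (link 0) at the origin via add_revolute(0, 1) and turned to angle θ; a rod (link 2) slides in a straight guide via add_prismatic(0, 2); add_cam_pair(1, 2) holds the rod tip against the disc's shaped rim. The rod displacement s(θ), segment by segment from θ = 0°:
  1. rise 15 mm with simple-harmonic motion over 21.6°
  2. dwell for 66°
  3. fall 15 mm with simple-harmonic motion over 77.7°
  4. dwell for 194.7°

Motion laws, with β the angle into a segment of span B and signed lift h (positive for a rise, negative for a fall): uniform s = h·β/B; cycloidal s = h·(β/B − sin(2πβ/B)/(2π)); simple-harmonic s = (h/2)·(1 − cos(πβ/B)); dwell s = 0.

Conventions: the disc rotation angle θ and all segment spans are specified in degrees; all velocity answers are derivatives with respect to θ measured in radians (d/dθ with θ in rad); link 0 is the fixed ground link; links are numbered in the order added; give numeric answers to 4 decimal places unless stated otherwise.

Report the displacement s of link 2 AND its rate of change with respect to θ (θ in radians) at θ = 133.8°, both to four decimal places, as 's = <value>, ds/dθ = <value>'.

segment 1 (0° to 21.6°, simple-harmonic, h = 15) is passed completely: s = 0.0000 + (15) = 15.0000
segment 2 (21.6° to 87.6°, dwell): s unchanged at 15.0000
θ = 133.8° falls in segment 3 (87.6° to 165.3°, simple-harmonic, h = -15): β = 133.8 − 87.6 = 46.2°, B = 77.7°; Δs = -15/2·(1 − cos(π·0.5946)) = -9.6962; s = 15.0000 − 9.6962 = 5.3038
velocity in seg [87.6°–165.3°] (simple-harmonic), θ in radians: β = 46.2° = 0.8063 rad, B = 77.7° = 1.3561 rad; ds/dθ = (πh/(2B)) sin(πβ/B) = (π·(-15)/(2·1.3561)) sin(π·0.5946) = -16.612936 mm/rad

s = 5.3038, ds/dθ = -16.6129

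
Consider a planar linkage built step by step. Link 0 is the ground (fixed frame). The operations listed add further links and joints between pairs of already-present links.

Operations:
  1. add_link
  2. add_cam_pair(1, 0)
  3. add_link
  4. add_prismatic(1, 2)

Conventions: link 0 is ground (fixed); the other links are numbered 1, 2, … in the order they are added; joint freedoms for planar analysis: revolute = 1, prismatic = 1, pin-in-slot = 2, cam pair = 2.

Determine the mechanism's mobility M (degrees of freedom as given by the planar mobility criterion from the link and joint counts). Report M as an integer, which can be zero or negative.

ground; <1,0,0>
#1 <2,0,0>
C:1↔0 J2 <2,0,1>
#2 <3,0,1>
P:1↔2 J1 <3,1,1>
3×2 − 2×1 − 1×1 = 3

M = 3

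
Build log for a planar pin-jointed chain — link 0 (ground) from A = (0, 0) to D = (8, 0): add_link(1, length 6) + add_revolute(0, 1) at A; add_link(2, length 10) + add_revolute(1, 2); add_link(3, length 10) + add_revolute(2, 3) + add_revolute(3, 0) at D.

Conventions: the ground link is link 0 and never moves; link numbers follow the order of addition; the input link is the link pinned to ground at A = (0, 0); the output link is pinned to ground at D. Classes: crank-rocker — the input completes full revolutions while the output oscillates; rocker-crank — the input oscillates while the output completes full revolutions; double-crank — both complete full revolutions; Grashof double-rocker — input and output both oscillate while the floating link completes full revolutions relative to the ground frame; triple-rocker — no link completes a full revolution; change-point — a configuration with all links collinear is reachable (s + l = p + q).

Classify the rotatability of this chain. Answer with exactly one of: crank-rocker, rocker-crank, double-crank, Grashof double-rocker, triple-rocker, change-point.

lengths: ground=8, input=6, coupler=10, output=10
sorted: s=6 (shortest), l=10 (longest), p+q=18
s + l = 16 vs p + q = 18
s + l < p + q (Grashof) with shortest = input link → crank-rocker

crank-rocker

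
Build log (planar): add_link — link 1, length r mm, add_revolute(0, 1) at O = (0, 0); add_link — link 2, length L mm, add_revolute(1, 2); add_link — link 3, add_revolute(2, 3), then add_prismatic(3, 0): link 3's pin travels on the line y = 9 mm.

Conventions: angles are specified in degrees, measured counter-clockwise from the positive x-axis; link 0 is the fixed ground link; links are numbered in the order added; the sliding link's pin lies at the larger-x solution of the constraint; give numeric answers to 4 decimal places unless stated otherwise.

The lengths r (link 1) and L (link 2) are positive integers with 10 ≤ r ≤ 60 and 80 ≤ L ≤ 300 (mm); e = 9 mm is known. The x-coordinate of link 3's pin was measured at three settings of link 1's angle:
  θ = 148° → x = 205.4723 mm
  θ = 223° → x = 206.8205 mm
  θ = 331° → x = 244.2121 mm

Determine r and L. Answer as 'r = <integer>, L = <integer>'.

constraint per measurement: (x − r cos θ)² + (r sin θ − e)² = L²
subtracting the θ₁ and θ₂ equations cancels the r² and L² terms:
r = (x₁² − x₂²) / (2[(x₁cos θ₁ + e sin θ₁) − (x₂cos θ₂ + e sin θ₂)]) = 22.9992 → r = 23
L² = (x₁ − r cos θ₁)² + (r sin θ₁ − e)² = 50624.9976 → L = 225.0000 → L = 225
check at θ₃=331°: x = 244.2121 (printed 244.2121) ✓

r = 23, L = 225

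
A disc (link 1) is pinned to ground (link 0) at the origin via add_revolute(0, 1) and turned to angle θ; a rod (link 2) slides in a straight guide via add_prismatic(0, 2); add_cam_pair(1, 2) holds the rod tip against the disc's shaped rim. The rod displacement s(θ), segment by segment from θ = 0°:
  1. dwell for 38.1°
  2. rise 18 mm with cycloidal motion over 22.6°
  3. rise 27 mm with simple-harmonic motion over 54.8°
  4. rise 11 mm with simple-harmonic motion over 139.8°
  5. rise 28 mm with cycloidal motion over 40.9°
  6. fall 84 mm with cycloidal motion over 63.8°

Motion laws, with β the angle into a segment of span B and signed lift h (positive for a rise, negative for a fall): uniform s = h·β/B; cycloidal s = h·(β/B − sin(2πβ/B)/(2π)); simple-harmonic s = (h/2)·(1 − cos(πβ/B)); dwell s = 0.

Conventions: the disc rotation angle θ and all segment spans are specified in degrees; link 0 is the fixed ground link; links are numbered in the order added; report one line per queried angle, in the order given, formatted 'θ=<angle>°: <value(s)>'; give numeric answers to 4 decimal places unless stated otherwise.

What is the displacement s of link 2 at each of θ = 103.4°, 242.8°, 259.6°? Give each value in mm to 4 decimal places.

segment 1 (0° to 38.1°, dwell): s unchanged at 0.0000
segment 2 (38.1° to 60.7°, cycloidal, h = 18) is passed completely: s = 0.0000 + (18) = 18.0000
θ = 103.4° falls in segment 3 (60.7° to 115.5°, simple-harmonic, h = 27): β = 103.4 − 60.7 = 42.7°, B = 54.8°; Δs = 27/2·(1 − cos(π·0.7792)) = 23.8802; s = 18.0000 + 23.8802 = 41.8802
segment 3 (60.7° to 115.5°, simple-harmonic, h = 27) is passed completely: s = 18.0000 + (27) = 45.0000
θ = 242.8° falls in segment 4 (115.5° to 255.3°, simple-harmonic, h = 11): β = 242.8 − 115.5 = 127.3°, B = 139.8°; Δs = 11/2·(1 − cos(π·0.9106)) = 10.7844; s = 45.0000 + 10.7844 = 55.7844
segment 4 (115.5° to 255.3°, simple-harmonic, h = 11) is passed completely: s = 45.0000 + (11) = 56.0000
θ = 259.6° falls in segment 5 (255.3° to 296.2°, cycloidal, h = 28): β = 259.6 − 255.3 = 4.3°, B = 40.9°; Δs = 28·(0.1051 − sin(2π·0.1051)/(2π)) = 0.2095; s = 56.0000 + 0.2095 = 56.2095

θ=103.4°: 41.8802
θ=242.8°: 55.7844
θ=259.6°: 56.2095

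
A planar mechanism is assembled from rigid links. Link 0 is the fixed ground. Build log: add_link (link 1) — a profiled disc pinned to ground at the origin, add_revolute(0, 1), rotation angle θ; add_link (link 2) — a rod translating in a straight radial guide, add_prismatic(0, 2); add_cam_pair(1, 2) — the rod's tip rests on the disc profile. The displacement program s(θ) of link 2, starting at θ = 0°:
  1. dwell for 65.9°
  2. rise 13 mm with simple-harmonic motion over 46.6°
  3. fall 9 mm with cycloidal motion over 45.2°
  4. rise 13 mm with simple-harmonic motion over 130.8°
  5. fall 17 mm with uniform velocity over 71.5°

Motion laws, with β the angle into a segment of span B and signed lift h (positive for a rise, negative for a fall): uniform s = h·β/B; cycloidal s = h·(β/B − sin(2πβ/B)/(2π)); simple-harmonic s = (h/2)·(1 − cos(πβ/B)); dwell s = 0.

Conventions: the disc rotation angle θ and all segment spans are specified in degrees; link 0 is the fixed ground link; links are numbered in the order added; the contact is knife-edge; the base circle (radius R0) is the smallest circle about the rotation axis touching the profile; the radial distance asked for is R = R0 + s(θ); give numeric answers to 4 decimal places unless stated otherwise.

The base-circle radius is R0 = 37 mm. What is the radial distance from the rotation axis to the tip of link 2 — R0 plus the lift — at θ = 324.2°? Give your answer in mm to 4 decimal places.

seg 1 [0°–65.9°] dwell: s stays 0.0000
seg 2 [65.9°–112.5°] simple-harmonic, h=13: full span → s += 13 → s = 13.0000
seg 3 [112.5°–157.7°] cycloidal, h=-9: full span → s += -9 → s = 4.0000
seg 4 [157.7°–288.5°] simple-harmonic, h=13: full span → s += 13 → s = 17.0000
seg 5 [288.5°–360°] uniform, h=-17: θ=324.2° here. β=35.7, B=71.5. -17·35.7/71.5 = -8.4881 → s = 8.5119
R = R0 + s = 37 + 8.5119 = 45.5119

45.5119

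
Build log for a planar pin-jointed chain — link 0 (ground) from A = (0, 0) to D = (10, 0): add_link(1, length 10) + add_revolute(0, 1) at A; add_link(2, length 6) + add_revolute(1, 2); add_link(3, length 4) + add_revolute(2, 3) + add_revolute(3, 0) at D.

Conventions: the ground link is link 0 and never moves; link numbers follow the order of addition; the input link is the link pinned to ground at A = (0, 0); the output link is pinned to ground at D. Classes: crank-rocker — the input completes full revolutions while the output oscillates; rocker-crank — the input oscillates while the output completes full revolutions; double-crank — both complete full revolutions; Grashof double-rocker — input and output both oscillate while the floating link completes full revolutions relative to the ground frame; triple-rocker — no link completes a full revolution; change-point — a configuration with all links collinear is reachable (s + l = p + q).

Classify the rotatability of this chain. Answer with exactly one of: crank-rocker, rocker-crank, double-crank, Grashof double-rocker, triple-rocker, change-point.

lengths: ground=10, input=10, coupler=6, output=4
sorted: s=4 (shortest), l=10 (longest), p+q=16
s + l = 14 vs p + q = 16
s + l < p + q (Grashof) with shortest = output link → rocker-crank

rocker-crank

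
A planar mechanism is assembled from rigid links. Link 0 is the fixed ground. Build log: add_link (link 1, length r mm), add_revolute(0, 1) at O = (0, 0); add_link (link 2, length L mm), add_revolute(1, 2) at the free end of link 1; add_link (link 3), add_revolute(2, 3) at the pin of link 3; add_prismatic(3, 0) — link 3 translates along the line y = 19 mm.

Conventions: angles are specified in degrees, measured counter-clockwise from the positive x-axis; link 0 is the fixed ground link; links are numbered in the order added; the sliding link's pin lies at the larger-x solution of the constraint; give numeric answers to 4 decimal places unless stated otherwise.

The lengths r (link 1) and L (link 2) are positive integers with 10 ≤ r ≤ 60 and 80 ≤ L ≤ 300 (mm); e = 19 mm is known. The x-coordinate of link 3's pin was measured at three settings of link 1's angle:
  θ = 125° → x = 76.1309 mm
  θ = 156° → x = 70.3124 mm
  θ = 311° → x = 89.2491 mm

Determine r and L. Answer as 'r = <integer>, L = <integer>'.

constraint per measurement: (x − r cos θ)² + (r sin θ − e)² = L²
subtracting the θ₁ and θ₂ equations cancels the r² and L² terms:
r = (x₁² − x₂²) / (2[(x₁cos θ₁ + e sin θ₁) − (x₂cos θ₂ + e sin θ₂)]) = 15.0001 → r = 15
L² = (x₁ − r cos θ₁)² + (r sin θ₁ − e)² = 7225.0040 → L = 85.0000 → L = 85
check at θ₃=311°: x = 89.2491 (printed 89.2491) ✓

r = 15, L = 85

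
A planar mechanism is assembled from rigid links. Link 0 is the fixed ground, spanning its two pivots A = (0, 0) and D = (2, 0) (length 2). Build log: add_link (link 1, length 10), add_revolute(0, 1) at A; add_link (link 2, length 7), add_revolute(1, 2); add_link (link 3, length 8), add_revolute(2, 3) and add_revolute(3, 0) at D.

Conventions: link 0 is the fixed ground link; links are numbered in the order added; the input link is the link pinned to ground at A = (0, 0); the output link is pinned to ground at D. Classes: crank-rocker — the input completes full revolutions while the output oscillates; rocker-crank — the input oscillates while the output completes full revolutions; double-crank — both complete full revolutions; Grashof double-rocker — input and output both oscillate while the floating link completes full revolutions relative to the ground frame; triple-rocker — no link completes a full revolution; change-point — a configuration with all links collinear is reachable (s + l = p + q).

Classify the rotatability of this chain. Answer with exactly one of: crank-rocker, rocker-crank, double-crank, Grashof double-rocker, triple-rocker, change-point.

lengths: ground=2, input=10, coupler=7, output=8
sorted: s=2 (shortest), l=10 (longest), p+q=15
s + l = 12 vs p + q = 15
s + l < p + q (Grashof) with shortest = ground link → double-crank

double-crank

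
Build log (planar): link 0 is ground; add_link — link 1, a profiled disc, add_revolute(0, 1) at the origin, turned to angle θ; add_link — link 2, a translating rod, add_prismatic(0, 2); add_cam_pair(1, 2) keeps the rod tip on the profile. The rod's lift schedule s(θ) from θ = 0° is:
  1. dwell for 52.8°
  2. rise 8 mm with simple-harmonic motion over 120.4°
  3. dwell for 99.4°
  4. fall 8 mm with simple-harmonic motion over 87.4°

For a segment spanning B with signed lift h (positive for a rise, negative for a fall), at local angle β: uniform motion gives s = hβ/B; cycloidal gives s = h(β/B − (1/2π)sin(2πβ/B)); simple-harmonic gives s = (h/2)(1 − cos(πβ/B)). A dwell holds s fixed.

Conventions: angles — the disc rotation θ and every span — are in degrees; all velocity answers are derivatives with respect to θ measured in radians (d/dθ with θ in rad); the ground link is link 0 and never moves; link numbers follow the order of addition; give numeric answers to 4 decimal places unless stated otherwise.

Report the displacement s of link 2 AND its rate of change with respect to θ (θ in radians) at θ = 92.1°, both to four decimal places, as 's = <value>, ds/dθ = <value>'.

seg 1 [0°–52.8°] dwell: s stays 0.0000
seg 2 [52.8°–173.2°] simple-harmonic, h=8: θ=92.1° here. β=39.3, B=120.4. 8/2·(1 − cos(π·0.3264)) = 1.9252 → s = 1.9252
velocity in seg [52.8°–173.2°] (simple-harmonic), θ in radians: β = 39.3° = 0.6859 rad, B = 120.4° = 2.1014 rad; ds/dθ = (πh/(2B)) sin(πβ/B) = (π·8/(2·2.1014)) sin(π·0.3264) = 5.112655 mm/rad

s = 1.9252, ds/dθ = 5.1127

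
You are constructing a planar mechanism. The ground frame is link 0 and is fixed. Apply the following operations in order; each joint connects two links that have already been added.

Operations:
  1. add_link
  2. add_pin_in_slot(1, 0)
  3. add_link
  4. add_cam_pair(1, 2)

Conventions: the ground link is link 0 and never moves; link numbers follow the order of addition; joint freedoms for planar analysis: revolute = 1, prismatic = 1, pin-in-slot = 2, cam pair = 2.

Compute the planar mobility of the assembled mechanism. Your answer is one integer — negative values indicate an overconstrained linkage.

link 0 = ground. State L|J1|J2 = 1|0|0
+link1  2|0|0
PS(1,0) f=2→J2  2|0|1
+link2  3|0|1
C(1,2) f=2→J2  3|0|2
M = 3(3−1)−2·0−2 = 6−0−2 = 4

M = 4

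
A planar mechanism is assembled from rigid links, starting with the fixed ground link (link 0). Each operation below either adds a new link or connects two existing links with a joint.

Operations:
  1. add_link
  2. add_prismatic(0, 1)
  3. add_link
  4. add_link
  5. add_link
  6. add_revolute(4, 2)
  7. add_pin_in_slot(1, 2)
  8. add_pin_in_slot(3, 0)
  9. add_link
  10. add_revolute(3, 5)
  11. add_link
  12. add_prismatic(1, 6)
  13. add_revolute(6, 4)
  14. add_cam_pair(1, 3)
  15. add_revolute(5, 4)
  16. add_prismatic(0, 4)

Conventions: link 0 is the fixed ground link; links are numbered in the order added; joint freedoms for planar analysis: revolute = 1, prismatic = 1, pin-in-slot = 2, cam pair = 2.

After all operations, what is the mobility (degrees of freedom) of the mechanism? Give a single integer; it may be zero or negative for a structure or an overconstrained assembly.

(L,J1,J2)=(1,0,0); link0 fixed
link1: (2,0,0)
P 0-1 [J1]: (2,1,0)
link2: (3,1,0)
link3: (4,1,0)
link4: (5,1,0)
R 4-2 [J1]: (5,2,0)
PS 1-2 [J2]: (5,2,1)
PS 3-0 [J2]: (5,2,2)
link5: (6,2,2)
R 3-5 [J1]: (6,3,2)
link6: (7,3,2)
P 1-6 [J1]: (7,4,2)
R 6-4 [J1]: (7,5,2)
C 1-3 [J2]: (7,5,3)
R 5-4 [J1]: (7,6,3)
P 0-4 [J1]: (7,7,3)
Grübler: 3·6 − 2·7 − 3 = 1

M = 1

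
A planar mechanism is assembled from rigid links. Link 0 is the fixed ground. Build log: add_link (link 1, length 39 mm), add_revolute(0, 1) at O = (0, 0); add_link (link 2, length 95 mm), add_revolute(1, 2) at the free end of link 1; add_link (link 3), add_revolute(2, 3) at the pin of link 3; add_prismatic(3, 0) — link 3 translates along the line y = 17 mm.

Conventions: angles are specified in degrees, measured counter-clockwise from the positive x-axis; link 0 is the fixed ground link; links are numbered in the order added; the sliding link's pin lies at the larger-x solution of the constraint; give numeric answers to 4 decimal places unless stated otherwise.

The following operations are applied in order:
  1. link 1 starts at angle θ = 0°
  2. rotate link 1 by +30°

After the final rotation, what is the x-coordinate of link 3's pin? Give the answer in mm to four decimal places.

geometry: r = 39 mm, L = 95 mm, e = 17 mm; θ starts at 0°
rotate link 1 by +30°: θ ← 0° +30° = 30°
crank pin P = (r cos θ, r sin θ) = (33.774991, 19.500000)
h = r sin θ − e = 19.500000 − 17 = 2.500000
x = r cos θ + √(L² − h²) = 33.774991 + 94.967100 = 128.742090

128.7421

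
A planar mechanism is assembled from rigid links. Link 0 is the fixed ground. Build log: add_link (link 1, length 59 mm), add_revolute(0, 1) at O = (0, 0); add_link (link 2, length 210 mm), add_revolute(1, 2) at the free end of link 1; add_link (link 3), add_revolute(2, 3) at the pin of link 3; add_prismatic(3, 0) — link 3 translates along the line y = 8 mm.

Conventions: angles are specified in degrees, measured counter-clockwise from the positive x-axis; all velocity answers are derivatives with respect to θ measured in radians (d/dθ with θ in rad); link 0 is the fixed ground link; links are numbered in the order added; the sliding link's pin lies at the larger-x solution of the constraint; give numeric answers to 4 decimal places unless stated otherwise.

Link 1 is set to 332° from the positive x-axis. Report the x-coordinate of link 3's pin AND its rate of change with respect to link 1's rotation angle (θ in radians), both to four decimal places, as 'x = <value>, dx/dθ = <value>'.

geometry: r = 59 mm, L = 210 mm, e = 8 mm
crank pin P = (r cos θ, r sin θ) = (52.093908, -27.698822)
h = r sin θ − e = -27.698822 − 8 = -35.698822
x = r cos θ + √(L² − h²) = 52.093908 + 206.943456 = 259.037364
dx/dθ = −r sin θ − h·r cos θ/√(L² − h²) (θ in radians; h = -35.698822) = 36.685292

x = 259.0374, dx/dθ = 36.6853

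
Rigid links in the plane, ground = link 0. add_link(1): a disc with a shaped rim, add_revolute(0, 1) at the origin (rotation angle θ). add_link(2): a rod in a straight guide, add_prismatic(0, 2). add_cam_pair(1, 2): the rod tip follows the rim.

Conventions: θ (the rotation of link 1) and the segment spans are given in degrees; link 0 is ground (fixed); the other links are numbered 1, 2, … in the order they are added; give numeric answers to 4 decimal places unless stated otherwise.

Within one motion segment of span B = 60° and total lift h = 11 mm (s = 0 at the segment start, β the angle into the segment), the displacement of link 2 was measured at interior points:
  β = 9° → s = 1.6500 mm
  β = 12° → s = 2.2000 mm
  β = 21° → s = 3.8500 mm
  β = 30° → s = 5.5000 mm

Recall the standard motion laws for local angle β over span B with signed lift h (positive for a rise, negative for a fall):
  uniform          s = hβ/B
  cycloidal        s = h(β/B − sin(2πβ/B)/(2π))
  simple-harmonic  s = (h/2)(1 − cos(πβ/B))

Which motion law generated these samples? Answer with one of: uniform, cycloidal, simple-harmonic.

candidates at β/B = r: uniform s = h·r (linear in β); cycloidal s = h·(r − sin(2πr)/(2π)); simple-harmonic s = (h/2)(1 − cos(πr))
β=9°: printed 1.6500 | uniform 1.6500, cycloidal 0.2337, simple-harmonic 0.5995
β=12°: printed 2.2000 | uniform 2.2000, cycloidal 0.5350, simple-harmonic 1.0504
β=21°: printed 3.8500 | uniform 3.8500, cycloidal 2.4337, simple-harmonic 3.0031
β=30°: printed 5.5000 | uniform 5.5000, cycloidal 5.5000, simple-harmonic 5.5000
only one law matches every sample → uniform

uniform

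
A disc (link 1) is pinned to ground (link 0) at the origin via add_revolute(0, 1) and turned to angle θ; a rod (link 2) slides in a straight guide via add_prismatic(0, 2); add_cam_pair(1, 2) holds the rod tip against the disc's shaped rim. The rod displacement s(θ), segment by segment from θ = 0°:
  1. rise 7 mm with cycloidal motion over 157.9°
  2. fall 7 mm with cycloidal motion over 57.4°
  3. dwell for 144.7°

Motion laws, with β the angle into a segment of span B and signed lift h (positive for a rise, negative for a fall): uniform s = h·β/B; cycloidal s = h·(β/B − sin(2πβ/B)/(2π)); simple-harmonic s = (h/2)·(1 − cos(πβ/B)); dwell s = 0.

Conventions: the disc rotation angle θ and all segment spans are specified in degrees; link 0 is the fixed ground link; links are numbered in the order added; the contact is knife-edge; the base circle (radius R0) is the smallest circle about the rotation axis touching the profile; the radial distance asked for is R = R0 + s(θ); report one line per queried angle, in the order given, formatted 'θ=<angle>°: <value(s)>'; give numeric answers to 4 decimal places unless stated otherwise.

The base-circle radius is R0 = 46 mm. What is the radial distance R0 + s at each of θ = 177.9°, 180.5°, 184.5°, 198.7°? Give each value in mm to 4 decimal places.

segment 1 (0° to 157.9°, cycloidal, h = 7) is passed completely: s = 0.0000 + (7) = 7.0000
θ = 177.9° falls in segment 2 (157.9° to 215.3°, cycloidal, h = -7): β = 177.9 − 157.9 = 20°, B = 57.4°; Δs = -7·(0.3484 − sin(2π·0.3484)/(2π)) = -1.5313; s = 7.0000 − 1.5313 = 5.4687
θ = 180.5° falls in segment 2 (157.9° to 215.3°, cycloidal, h = -7): β = 180.5 − 157.9 = 22.6°, B = 57.4°; Δs = -7·(0.3937 − sin(2π·0.3937)/(2π)) = -2.0663; s = 7.0000 − 2.0663 = 4.9337
θ = 184.5° falls in segment 2 (157.9° to 215.3°, cycloidal, h = -7): β = 184.5 − 157.9 = 26.6°, B = 57.4°; Δs = -7·(0.4634 − sin(2π·0.4634)/(2π)) = -2.9901; s = 7.0000 − 2.9901 = 4.0099
θ = 198.7° falls in segment 2 (157.9° to 215.3°, cycloidal, h = -7): β = 198.7 − 157.9 = 40.8°, B = 57.4°; Δs = -7·(0.7108 − sin(2π·0.7108)/(2π)) = -6.0561; s = 7.0000 − 6.0561 = 0.9439
θ=177.9°: R = R0 + s = 46 + 5.4687 = 51.4687
θ=180.5°: R = R0 + s = 46 + 4.9337 = 50.9337
θ=184.5°: R = R0 + s = 46 + 4.0099 = 50.0099
θ=198.7°: R = R0 + s = 46 + 0.9439 = 46.9439

θ=177.9°: 51.4687
θ=180.5°: 50.9337
θ=184.5°: 50.0099
θ=198.7°: 46.9439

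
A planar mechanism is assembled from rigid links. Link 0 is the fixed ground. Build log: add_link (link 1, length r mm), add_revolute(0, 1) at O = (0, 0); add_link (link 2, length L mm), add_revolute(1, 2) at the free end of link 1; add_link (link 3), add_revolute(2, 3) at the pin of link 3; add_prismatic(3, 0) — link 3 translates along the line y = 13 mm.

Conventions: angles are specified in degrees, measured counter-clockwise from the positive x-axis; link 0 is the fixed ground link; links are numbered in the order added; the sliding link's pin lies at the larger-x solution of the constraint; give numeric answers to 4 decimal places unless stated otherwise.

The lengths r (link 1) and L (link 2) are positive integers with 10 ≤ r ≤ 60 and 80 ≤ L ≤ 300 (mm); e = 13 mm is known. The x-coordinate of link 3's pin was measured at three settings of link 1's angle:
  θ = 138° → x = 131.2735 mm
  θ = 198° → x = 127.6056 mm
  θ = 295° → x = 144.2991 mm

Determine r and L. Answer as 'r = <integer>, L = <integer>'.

constraint per measurement: (x − r cos θ)² + (r sin θ − e)² = L²
subtracting the θ₁ and θ₂ equations cancels the r² and L² terms:
r = (x₁² − x₂²) / (2[(x₁cos θ₁ + e sin θ₁) − (x₂cos θ₂ + e sin θ₂)]) = 13.0000 → r = 13
L² = (x₁ − r cos θ₁)² + (r sin θ₁ − e)² = 19881.0014 → L = 141.0000 → L = 141
check at θ₃=295°: x = 144.2991 (printed 144.2991) ✓

r = 13, L = 141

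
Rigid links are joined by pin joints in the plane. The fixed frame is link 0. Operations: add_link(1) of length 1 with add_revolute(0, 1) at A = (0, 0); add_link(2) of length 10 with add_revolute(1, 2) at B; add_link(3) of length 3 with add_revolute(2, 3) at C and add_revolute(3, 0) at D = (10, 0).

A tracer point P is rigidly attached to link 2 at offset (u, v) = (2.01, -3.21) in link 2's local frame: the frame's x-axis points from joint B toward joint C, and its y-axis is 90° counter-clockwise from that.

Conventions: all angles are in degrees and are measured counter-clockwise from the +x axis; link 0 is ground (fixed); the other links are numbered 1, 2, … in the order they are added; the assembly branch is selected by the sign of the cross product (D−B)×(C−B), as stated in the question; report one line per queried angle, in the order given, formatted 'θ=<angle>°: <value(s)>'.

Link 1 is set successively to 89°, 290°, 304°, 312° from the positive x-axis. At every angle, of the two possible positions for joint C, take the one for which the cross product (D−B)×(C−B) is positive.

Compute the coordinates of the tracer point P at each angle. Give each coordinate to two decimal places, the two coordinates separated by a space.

A=(0,0), D=(10.00,0)
θ=89°: B = A + 1.00·(cos89°, sin89°) = (0.0175, 0.9998)
θ=89°: |BD| = 10.0325
θ=89°: circle(B,10.00) ∩ circle(D,3.00): a=9.5515, h=2.9612
θ=89°:   candidates: C₊=(9.8165,2.9944) cross=29.708; C₋=(9.2263,-2.8985) cross=-29.708
θ=89°:   branch + wants cross > 0 → take C=(9.8165,2.9944) (cross=29.708)
θ=89°: ex = (C−B)/|BC| = (0.9799,0.1995); ey = (-0.1995,0.9799)
θ=89°: P = B + 2.01·ex + -3.21·ey = (2.6273,-1.7448)
θ=290°: B = A + 1.00·(cos290°, sin290°) = (0.3420, -0.9397)
θ=290°: |BD| = 9.7036
θ=290°: circle(B,10.00) ∩ circle(D,3.00): a=9.5408, h=2.9956
θ=290°:   candidates: C₊=(9.5479,2.9657) cross=29.068; C₋=(10.1281,-2.9973) cross=-29.068
θ=290°:   branch + wants cross > 0 → take C=(9.5479,2.9657) (cross=29.068)
θ=290°: ex = (C−B)/|BC| = (0.9206,0.3905); ey = (-0.3905,0.9206)
θ=290°: P = B + 2.01·ex + -3.21·ey = (3.4460,-3.1098)
θ=304°: B = A + 1.00·(cos304°, sin304°) = (0.5592, -0.8290)
θ=304°: |BD| = 9.4771
θ=304°: circle(B,10.00) ∩ circle(D,3.00): a=9.5396, h=2.9993
θ=304°:   candidates: C₊=(9.7998,2.9933) cross=28.425; C₋=(10.3246,-2.9824) cross=-28.425
θ=304°:   branch + wants cross > 0 → take C=(9.7998,2.9933) (cross=28.425)
θ=304°: ex = (C−B)/|BC| = (0.9241,0.3822); ey = (-0.3822,0.9241)
θ=304°: P = B + 2.01·ex + -3.21·ey = (3.6435,-3.0270)
θ=312°: B = A + 1.00·(cos312°, sin312°) = (0.6691, -0.7431)
θ=312°: |BD| = 9.3604
θ=312°: circle(B,10.00) ∩ circle(D,3.00): a=9.5411, h=2.9946
θ=312°:   candidates: C₊=(9.9424,2.9994) cross=28.030; C₋=(10.4179,-2.9708) cross=-28.030
θ=312°:   branch + wants cross > 0 → take C=(9.9424,2.9994) (cross=28.030)
θ=312°: ex = (C−B)/|BC| = (0.9273,0.3743); ey = (-0.3743,0.9273)
θ=312°: P = B + 2.01·ex + -3.21·ey = (3.7344,-2.9676)

θ=89°: 2.63 -1.74
θ=290°: 3.45 -3.11
θ=304°: 3.64 -3.03
θ=312°: 3.73 -2.97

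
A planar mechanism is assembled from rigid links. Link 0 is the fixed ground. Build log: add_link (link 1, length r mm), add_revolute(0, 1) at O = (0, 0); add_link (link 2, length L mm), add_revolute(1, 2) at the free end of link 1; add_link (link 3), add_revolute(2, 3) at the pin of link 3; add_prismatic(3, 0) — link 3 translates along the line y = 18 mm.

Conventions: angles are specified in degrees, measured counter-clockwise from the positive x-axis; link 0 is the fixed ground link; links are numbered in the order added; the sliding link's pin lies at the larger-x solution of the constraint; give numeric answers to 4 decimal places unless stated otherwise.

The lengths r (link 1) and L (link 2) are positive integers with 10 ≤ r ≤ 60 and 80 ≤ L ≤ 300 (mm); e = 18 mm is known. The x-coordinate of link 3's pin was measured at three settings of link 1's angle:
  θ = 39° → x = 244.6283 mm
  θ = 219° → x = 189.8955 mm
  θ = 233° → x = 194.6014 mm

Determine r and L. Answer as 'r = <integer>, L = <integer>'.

constraint per measurement: (x − r cos θ)² + (r sin θ − e)² = L²
subtracting the θ₁ and θ₂ equations cancels the r² and L² terms:
r = (x₁² − x₂²) / (2[(x₁cos θ₁ + e sin θ₁) − (x₂cos θ₂ + e sin θ₂)]) = 33.0000 → r = 33
L² = (x₁ − r cos θ₁)² + (r sin θ₁ − e)² = 47960.9874 → L = 219.0000 → L = 219
check at θ₃=233°: x = 194.6014 (printed 194.6014) ✓

r = 33, L = 219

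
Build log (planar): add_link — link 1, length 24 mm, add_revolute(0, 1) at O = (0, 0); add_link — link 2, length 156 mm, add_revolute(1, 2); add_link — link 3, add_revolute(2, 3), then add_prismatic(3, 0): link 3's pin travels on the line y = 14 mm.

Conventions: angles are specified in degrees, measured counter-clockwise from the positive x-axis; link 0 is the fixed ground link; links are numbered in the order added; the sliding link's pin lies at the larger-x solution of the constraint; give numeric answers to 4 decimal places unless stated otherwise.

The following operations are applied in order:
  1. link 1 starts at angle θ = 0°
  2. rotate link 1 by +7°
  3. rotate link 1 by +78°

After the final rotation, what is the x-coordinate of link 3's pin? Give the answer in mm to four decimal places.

geometry: r = 24 mm, L = 156 mm, e = 14 mm; θ starts at 0°
rotate link 1 by +7°: θ ← 0° +7° = 7°
rotate link 1 by +78°: θ ← 7° +78° = 85°
crank pin P = (r cos θ, r sin θ) = (2.091738, 23.908673)
h = r sin θ − e = 23.908673 − 14 = 9.908673
x = r cos θ + √(L² − h²) = 2.091738 + 155.684997 = 157.776735

157.7767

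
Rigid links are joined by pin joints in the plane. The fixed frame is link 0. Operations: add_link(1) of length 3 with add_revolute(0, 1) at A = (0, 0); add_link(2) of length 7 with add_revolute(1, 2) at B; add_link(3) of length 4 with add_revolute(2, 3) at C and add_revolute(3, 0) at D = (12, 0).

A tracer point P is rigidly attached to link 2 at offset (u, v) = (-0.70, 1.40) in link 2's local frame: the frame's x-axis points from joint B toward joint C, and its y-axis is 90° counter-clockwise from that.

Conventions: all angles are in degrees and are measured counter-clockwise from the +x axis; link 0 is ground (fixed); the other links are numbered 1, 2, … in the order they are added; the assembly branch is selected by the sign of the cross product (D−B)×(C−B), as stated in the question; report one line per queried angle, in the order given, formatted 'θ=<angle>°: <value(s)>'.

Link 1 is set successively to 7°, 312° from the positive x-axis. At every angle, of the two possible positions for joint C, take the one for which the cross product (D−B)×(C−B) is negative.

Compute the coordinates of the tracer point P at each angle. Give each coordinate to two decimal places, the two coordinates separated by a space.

A=(0,0), D=(12.00,0)
θ=7°: B = A + 3.00·(cos7°, sin7°) = (2.9776, 0.3656)
θ=7°: |BD| = 9.0298
θ=7°: circle(B,7.00) ∩ circle(D,4.00): a=6.3422, h=2.9626
θ=7°:   candidates: C₊=(9.4346,3.0690) cross=26.751; C₋=(9.1947,-2.8513) cross=-26.751
θ=7°:   branch - wants cross < 0 → take C=(9.1947,-2.8513) (cross=-26.751)
θ=7°: ex = (C−B)/|BC| = (0.8881,-0.4596); ey = (0.4596,0.8881)
θ=7°: P = B + -0.70·ex + 1.40·ey = (2.9993,1.9307)
θ=312°: B = A + 3.00·(cos312°, sin312°) = (2.0074, -2.2294)
θ=312°: |BD| = 10.2383
θ=312°: circle(B,7.00) ∩ circle(D,4.00): a=6.7307, h=1.9228
θ=312°:   candidates: C₊=(8.1579,1.1129) cross=19.686; C₋=(8.9953,-2.6404) cross=-19.686
θ=312°:   branch - wants cross < 0 → take C=(8.9953,-2.6404) (cross=-19.686)
θ=312°: ex = (C−B)/|BC| = (0.9983,-0.0587); ey = (0.0587,0.9983)
θ=312°: P = B + -0.70·ex + 1.40·ey = (1.3908,-0.7908)

θ=7°: 3.00 1.93
θ=312°: 1.39 -0.79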